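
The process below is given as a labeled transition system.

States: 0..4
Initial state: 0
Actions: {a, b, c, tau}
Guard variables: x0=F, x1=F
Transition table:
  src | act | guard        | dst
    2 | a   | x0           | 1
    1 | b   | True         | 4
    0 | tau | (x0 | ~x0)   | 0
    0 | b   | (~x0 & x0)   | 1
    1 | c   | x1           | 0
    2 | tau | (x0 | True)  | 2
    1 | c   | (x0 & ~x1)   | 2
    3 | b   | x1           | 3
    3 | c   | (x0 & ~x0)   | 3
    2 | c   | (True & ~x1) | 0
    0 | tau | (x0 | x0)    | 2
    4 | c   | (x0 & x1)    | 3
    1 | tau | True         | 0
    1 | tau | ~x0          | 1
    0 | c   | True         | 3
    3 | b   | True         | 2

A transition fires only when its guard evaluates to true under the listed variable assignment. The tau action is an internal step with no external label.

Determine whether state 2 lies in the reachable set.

After dropping false guards: 8 live edges.
L0 = {0}
L1 = {3}  now seen {0,3}
L2 = {2}  now seen {0,2,3}
Reachable = {0,2,3}
witness 2: c·b

Answer: REACHABLE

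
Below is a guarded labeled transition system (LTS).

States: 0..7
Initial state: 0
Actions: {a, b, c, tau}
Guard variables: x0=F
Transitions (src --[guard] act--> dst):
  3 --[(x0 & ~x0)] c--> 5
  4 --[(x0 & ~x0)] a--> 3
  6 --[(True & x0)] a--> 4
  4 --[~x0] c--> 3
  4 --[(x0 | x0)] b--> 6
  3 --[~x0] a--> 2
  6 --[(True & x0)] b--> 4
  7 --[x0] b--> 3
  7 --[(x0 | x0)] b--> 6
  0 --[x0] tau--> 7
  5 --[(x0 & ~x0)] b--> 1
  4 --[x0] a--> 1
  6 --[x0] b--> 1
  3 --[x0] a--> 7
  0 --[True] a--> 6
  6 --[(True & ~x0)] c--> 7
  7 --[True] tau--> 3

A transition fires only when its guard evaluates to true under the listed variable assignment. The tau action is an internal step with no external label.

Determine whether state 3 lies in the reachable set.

5 transition(s) survive guard evaluation.
Layer 0: {0}
Layer 1: {6}  total {0,6}
Layer 2: {7}  total {0,6,7}
Layer 3: {3}  total {0,3,6,7}
Layer 4: {2}  total {0,2,3,6,7}
R = {0,2,3,6,7}
trace reaching 3: a·c·tau

Answer: REACHABLE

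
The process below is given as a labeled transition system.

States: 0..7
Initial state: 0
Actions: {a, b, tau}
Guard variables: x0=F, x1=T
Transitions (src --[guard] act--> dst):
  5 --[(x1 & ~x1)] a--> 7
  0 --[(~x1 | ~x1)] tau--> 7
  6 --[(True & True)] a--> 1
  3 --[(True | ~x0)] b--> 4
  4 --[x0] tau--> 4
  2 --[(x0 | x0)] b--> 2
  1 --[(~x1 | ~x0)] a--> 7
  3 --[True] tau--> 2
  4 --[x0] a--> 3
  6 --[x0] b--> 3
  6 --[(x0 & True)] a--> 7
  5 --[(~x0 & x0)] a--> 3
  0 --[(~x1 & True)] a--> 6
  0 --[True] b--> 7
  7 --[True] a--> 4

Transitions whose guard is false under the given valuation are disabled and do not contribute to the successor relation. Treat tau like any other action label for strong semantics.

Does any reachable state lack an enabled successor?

Reach set: {0,4,7}
  0: b→7  [1 out]
  4: ∅  [deadlock]
  7: a→4  [1 out]
Path to 4: b·a

Answer: DEADLOCK at state 4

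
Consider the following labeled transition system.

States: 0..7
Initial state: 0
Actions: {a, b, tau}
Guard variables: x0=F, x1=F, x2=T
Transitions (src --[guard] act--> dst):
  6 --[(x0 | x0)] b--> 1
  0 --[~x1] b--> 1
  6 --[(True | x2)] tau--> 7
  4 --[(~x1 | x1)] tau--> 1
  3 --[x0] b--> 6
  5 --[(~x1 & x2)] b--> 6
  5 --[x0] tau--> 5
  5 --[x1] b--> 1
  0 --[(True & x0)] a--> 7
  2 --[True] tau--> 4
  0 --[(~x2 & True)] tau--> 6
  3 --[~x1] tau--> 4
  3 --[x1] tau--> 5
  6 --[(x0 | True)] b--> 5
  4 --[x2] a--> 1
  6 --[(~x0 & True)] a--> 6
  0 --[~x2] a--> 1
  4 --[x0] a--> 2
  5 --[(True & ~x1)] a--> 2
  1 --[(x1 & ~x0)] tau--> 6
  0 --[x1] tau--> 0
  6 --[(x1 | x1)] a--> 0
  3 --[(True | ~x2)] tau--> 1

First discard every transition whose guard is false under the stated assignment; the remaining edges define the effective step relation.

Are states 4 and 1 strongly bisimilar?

Compute ~ classes (split until stable):
  round 0: {{0,1,2,3,4,5,6,7}}
  round 1: {{0},{1,7},{2,3},{4},{5},{6}}
  round 2: {{0},{1,7},{2},{3},{4},{5},{6}}
7 equivalence class(es) (converged in 3)
class of 4: {4}; class of 1: {1,7}

Answer: NOT BISIMILAR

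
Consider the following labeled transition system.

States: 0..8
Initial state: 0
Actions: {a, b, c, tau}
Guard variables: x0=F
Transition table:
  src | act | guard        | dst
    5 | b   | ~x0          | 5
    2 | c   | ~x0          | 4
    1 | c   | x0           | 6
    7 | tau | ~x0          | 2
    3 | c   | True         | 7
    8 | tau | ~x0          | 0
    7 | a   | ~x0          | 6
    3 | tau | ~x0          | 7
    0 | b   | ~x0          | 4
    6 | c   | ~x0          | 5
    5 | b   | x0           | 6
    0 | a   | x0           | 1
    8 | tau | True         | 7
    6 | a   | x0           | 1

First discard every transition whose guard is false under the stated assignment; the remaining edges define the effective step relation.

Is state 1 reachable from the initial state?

Answer: UNREACHABLE

Working:
After dropping false guards: 10 live edges.
depth 0: {0}
depth 1: {4}  now seen {0,4}
R = {0,4}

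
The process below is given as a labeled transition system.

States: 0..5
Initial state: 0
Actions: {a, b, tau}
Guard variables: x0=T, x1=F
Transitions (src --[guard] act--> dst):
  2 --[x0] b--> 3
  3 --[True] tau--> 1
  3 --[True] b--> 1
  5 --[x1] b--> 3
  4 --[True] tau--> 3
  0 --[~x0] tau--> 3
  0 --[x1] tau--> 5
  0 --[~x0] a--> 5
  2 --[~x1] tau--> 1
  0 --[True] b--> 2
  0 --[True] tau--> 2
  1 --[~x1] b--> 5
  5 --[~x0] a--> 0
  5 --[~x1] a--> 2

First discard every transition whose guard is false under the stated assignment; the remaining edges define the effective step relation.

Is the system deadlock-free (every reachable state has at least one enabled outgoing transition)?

Reachable = {0,1,2,3,5}
  0: b→2  tau→2  [2 out]
  1: b→5  [1 out]
  2: b→3  tau→1  [2 out]
  3: b→1  tau→1  [2 out]
  5: a→2  [1 out]

Answer: DEADLOCK-FREE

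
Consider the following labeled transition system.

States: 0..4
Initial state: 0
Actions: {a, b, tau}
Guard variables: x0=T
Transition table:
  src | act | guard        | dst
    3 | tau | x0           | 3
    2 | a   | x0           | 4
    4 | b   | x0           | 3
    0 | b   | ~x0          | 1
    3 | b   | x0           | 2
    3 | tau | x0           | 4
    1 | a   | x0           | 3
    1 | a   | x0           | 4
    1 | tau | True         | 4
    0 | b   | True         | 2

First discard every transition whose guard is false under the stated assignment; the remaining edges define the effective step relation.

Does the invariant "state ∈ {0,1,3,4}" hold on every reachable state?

Inv-set: {0,1,3,4}
Reach set: {0,2,3,4}
  0: safe
  2: VIOLATES
  3: safe
  4: safe
counterexample path to 2: b

Answer: INVARIANT VIOLATED at state 2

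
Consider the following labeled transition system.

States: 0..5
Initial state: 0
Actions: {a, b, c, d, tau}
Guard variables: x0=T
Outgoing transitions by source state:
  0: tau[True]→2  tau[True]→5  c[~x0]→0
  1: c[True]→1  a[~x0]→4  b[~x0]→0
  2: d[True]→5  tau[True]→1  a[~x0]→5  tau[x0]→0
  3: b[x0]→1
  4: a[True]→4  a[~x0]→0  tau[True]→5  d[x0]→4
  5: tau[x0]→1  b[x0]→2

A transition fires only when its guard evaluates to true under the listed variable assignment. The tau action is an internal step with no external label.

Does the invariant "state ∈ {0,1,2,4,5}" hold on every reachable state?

Answer: INVARIANT HOLDS

Trace:
Inv-set: {0,1,2,4,5}
R = {0,1,2,5}
  0: ✓
  1: ✓
  2: ✓
  5: ✓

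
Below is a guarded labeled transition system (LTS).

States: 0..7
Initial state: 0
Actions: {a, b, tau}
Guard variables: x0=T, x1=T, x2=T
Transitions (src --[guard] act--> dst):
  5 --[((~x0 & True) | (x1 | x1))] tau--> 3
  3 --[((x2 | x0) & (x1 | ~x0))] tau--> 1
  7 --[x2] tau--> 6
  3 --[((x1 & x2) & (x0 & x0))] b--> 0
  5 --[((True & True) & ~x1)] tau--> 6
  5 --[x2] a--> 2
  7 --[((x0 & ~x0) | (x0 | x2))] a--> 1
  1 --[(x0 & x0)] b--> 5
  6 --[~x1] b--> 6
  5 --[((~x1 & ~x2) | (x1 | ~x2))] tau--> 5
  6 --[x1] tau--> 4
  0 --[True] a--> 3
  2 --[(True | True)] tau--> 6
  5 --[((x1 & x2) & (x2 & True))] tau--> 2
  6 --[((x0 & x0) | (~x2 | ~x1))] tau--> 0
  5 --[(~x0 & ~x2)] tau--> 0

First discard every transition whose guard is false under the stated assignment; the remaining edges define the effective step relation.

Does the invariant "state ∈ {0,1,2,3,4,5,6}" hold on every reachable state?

Answer: INVARIANT HOLDS

Working:
Inv-set: {0,1,2,3,4,5,6}
R = {0,1,2,3,4,5,6}
  0: safe
  1: safe
  2: safe
  3: safe
  4: safe
  5: safe
  6: safe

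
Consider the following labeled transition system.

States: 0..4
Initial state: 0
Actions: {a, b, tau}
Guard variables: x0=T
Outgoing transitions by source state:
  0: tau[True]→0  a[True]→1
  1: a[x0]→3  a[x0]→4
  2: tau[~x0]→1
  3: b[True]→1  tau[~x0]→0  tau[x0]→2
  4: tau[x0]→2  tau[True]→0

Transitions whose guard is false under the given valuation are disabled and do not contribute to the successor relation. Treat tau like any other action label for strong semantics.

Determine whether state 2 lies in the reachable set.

8 transition(s) survive guard evaluation.
Layer 0: {0}
Layer 1: {1}  total {0,1}
Layer 2: {3,4}  total {0,1,3,4}
Layer 3: {2}  total {0,1,2,3,4}
Reach set: {0,1,2,3,4}
trace reaching 2: a·a·tau

Answer: REACHABLE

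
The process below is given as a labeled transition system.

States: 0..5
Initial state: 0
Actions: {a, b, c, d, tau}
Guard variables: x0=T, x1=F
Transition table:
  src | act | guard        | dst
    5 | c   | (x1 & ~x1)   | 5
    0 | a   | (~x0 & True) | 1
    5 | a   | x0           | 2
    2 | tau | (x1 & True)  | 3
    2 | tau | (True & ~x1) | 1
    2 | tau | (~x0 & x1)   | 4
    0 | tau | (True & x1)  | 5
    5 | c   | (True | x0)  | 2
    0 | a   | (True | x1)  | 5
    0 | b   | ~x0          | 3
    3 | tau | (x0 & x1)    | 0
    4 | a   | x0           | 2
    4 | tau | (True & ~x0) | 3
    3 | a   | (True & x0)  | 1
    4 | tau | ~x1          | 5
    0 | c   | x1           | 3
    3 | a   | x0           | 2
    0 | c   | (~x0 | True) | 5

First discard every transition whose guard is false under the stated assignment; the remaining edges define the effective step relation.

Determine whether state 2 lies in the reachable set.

Guard filter leaves 9 enabled edge(s).
Layer 0: {0}
Layer 1: {5}  now seen {0,5}
Layer 2: {2}  now seen {0,2,5}
Layer 3: {1}  now seen {0,1,2,5}
R = {0,1,2,5}
witness 2: a·a

Answer: REACHABLE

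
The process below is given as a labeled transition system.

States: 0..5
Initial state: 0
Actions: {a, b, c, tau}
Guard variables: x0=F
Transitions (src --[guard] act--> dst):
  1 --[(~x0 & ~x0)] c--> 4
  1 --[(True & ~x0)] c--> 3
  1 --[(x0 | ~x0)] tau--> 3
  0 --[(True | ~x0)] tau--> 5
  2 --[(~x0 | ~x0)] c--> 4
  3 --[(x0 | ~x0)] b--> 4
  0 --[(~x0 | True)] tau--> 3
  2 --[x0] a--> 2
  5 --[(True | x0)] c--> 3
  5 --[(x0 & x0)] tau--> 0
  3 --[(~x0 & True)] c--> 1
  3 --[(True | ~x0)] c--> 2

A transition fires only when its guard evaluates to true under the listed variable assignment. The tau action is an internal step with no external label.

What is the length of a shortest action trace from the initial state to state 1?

Breadth-first toward 1:
  depth 0: {0}
  depth 1: {3,5}
  depth 2: {1,2,4}
1 enters at depth 2; path tau·c

Answer: 2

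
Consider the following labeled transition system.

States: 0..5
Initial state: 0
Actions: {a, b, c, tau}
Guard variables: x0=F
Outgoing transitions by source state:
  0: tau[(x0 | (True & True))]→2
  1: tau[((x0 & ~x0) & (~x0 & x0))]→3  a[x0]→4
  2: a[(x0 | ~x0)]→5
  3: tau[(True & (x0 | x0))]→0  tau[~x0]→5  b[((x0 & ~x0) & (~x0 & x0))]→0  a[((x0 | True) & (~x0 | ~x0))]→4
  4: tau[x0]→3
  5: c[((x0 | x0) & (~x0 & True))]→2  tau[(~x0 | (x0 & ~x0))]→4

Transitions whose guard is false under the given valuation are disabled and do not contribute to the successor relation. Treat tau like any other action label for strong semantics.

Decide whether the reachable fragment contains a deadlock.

R = {0,2,4,5}
  0: tau→2  [deg 1]
  2: a→5  [deg 1]
  4: ∅  [STUCK]
  5: tau→4  [deg 1]
witness 4: tau·a·tau

Answer: DEADLOCK at state 4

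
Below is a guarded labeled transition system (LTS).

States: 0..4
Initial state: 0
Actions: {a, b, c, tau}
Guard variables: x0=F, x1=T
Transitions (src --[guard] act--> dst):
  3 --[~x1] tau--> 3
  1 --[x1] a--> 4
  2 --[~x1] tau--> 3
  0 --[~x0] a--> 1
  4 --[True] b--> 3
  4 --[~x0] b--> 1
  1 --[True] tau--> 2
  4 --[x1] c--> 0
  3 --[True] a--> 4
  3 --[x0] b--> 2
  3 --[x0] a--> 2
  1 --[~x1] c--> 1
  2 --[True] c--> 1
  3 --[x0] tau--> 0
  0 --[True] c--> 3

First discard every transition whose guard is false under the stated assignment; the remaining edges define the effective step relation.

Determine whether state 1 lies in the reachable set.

Answer: REACHABLE

Trace:
Guard filter leaves 9 enabled edge(s).
L0 = {0}
L1 = {1,3}  cumulative {0,1,3}
L2 = {2,4}  cumulative {0,1,2,3,4}
R = {0,1,2,3,4}
trace reaching 1: a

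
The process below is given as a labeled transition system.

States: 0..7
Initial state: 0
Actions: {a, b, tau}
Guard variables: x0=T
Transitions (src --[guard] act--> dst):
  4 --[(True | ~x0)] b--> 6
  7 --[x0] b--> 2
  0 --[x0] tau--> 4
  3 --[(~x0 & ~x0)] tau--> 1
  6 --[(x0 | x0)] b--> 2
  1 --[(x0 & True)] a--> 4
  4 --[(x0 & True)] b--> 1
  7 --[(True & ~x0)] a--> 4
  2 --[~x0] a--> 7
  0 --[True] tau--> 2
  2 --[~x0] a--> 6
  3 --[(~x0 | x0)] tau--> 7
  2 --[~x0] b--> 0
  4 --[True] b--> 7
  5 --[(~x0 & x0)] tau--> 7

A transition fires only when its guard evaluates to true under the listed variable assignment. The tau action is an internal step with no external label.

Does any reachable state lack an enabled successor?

Reach set: {0,1,2,4,6,7}
  0: tau→2  tau→4  [2 out]
  1: a→4  [1 out]
  2: ∅  [no exit]
  4: b→1  b→6  b→7  [3 out]
  6: b→2  [1 out]
  7: b→2  [1 out]
trace reaching 2: tau

Answer: DEADLOCK at state 2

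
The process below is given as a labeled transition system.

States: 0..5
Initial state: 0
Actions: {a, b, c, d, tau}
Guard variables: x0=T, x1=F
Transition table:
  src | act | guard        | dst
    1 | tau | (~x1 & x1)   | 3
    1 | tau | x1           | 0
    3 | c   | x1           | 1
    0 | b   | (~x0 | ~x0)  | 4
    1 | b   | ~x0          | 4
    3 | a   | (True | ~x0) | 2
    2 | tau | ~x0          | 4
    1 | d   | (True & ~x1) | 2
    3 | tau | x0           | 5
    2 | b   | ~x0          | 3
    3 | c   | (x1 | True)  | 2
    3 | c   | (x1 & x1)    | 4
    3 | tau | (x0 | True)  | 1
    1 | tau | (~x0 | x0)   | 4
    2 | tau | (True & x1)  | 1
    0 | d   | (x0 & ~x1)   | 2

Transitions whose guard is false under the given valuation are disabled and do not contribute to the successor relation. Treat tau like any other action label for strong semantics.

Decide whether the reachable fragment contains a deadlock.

R = {0,2}
  0: d→2  [deg 1]
  2: ∅  [deadlock]
trace reaching 2: d

Answer: DEADLOCK at state 2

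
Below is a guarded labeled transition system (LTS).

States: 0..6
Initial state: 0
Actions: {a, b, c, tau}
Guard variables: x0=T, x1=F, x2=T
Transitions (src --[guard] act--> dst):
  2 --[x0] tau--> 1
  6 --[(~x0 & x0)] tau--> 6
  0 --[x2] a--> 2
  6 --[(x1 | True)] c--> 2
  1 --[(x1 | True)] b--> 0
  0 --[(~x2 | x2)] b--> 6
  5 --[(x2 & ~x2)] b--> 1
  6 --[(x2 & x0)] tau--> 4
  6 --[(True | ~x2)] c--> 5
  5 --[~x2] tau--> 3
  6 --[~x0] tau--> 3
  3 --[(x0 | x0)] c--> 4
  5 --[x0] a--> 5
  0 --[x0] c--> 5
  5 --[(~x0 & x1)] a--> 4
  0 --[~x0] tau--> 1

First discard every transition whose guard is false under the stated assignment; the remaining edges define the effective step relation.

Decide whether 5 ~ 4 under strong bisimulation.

Refine partition for ~:
  round 0: {{0,1,2,3,4,5,6}}
  round 1: {{0},{1},{2},{3},{4},{5},{6}}
Fixed point at round 2; 7 class(es).
class of 5: {5}; class of 4: {4}

Answer: NOT BISIMILAR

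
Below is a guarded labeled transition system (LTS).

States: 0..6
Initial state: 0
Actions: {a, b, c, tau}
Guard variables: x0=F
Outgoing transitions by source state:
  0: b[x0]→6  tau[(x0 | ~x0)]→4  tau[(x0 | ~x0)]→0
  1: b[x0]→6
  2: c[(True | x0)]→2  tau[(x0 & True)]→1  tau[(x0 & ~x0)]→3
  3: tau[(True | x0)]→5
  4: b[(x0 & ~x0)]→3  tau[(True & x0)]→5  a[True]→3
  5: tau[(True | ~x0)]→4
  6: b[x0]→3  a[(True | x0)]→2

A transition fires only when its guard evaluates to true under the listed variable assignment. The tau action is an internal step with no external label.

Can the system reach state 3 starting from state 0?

Answer: REACHABLE

Analysis:
After dropping false guards: 7 live edges.
depth 0: {0}
depth 1: {4}  now seen {0,4}
depth 2: {3}  now seen {0,3,4}
depth 3: {5}  now seen {0,3,4,5}
R = {0,3,4,5}
witness 3: tau·a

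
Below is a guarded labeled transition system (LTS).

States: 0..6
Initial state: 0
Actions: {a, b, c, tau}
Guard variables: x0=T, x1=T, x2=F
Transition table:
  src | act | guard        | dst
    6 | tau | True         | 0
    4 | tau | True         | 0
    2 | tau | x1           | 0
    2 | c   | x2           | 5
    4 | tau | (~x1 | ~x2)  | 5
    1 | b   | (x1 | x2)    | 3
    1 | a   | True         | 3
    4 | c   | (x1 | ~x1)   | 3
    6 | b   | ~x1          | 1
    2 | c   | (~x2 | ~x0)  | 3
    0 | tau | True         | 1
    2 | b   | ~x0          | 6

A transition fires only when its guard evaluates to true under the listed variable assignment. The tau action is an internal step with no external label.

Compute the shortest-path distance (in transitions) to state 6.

Answer: UNREACHABLE

Trace:
Breadth-first toward 6:
  L0 = {0}
  L1 = {1}
  L2 = {3}
6 never appears.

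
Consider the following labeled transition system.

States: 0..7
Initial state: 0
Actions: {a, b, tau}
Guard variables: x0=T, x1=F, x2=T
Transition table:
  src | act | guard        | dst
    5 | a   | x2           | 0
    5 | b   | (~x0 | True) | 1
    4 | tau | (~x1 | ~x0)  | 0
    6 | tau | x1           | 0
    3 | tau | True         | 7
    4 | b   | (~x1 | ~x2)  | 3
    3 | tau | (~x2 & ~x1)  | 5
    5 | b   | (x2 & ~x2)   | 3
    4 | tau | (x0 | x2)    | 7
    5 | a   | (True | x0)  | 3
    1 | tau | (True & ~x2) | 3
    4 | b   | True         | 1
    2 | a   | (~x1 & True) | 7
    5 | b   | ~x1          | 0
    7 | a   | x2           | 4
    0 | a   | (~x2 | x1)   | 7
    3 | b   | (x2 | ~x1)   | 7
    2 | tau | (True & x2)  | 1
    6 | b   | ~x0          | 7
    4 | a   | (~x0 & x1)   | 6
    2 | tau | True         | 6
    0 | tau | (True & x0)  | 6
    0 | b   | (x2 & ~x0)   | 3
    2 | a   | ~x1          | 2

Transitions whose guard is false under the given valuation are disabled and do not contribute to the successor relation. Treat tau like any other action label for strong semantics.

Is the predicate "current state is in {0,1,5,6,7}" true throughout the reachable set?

Answer: INVARIANT HOLDS

Trace:
Safe = {0,1,5,6,7}
Reach set: {0,6}
  0: safe
  6: safe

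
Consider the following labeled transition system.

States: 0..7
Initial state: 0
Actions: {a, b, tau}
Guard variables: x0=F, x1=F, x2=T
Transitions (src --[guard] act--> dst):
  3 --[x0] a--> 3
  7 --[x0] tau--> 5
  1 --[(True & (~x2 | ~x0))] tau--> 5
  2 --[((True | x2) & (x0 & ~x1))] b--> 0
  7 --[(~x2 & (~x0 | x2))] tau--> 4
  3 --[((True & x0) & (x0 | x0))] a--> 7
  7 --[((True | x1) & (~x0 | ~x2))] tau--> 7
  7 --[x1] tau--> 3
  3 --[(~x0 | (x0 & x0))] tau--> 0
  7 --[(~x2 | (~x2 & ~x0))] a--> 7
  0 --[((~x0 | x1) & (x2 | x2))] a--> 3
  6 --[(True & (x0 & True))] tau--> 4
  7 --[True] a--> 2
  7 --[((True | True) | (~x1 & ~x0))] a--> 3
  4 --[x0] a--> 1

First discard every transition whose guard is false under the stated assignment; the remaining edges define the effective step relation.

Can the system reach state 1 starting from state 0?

Guard filter leaves 6 enabled edge(s).
L0 = {0}
L1 = {3}  cumulative {0,3}
Reach set: {0,3}

Answer: UNREACHABLE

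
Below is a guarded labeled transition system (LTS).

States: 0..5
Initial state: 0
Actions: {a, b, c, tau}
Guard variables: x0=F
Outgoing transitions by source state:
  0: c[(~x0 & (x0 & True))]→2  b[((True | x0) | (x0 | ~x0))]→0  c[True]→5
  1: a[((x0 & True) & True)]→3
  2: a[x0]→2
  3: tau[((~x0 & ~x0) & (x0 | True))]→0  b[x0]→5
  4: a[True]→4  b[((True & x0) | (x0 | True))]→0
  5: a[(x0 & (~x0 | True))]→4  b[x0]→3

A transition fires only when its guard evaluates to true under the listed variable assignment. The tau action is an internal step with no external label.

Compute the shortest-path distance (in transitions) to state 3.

Answer: UNREACHABLE

Trace:
Breadth-first toward 3:
  depth 0: {0}
  depth 1: {5}
3 never appears.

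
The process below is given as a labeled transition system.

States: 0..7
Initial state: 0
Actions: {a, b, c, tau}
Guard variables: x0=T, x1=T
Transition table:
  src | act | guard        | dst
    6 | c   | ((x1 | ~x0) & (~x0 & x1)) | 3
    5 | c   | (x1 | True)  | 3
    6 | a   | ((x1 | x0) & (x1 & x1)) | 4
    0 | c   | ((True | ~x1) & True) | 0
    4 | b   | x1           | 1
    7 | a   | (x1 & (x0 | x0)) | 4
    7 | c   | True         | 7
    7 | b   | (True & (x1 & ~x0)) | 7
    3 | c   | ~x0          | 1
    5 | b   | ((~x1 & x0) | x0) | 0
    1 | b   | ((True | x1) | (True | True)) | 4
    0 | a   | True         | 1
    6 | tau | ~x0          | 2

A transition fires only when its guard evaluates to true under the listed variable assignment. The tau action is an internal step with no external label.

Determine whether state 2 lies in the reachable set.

Answer: UNREACHABLE

Analysis:
Guard filter leaves 9 enabled edge(s).
depth 0: {0}
depth 1: {1}  total {0,1}
depth 2: {4}  total {0,1,4}
R = {0,1,4}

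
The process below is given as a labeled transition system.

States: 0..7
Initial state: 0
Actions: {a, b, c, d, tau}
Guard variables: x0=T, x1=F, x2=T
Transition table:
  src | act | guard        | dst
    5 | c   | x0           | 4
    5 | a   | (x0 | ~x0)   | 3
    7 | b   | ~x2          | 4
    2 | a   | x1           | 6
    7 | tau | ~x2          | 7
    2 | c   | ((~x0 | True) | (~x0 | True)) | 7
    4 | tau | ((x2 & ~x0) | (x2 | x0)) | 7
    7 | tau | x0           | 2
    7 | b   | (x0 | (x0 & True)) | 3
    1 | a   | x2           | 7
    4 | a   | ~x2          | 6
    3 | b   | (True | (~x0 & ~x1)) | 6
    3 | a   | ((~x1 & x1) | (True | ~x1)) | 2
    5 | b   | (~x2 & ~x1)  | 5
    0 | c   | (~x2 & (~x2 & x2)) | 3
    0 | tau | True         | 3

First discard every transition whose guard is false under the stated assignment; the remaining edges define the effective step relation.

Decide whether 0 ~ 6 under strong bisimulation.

Answer: NOT BISIMILAR

Trace:
Compute ~ classes (split until stable):
  P[0] = {{0,1,2,3,4,5,6,7}}
  P[1] = {{0,4},{1},{2},{3},{5},{6},{7}}
  P[2] = {{0},{1},{2},{3},{4},{5},{6},{7}}
stable after 3 split(s): 8 block(s)
0∈{0}, 6∈{6}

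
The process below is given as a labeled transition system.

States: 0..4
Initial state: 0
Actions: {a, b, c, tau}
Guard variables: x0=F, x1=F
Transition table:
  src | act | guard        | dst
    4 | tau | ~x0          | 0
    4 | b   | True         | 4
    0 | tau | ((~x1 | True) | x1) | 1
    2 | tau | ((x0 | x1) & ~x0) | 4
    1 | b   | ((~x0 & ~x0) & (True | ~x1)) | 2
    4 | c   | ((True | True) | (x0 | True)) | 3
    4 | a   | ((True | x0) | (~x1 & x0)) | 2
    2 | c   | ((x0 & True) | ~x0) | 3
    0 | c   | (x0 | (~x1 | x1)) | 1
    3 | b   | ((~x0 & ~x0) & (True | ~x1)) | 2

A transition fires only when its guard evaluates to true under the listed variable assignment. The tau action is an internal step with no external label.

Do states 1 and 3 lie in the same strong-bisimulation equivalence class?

Bisimulation quotient by refinement:
  P[0] = {{0,1,2,3,4}}
  P[1] = {{0},{1,3},{2},{4}}
Fixed point at round 2; 4 class(es).
class of 1: {1,3}; class of 3: {1,3}

Answer: BISIMILAR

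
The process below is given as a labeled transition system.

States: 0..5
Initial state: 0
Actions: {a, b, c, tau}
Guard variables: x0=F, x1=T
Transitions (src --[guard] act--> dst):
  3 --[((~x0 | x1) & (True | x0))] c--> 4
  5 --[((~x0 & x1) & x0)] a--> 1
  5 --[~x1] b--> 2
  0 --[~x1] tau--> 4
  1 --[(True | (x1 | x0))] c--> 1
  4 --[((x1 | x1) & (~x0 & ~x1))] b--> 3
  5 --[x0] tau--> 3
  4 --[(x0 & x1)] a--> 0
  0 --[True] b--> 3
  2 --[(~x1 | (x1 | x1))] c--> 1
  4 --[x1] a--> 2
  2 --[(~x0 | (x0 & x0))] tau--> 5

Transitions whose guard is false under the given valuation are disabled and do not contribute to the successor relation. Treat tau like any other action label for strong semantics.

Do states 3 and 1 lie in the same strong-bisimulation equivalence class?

Bisimulation quotient by refinement:
  π0 = {{0,1,2,3,4,5}}
  π1 = {{0},{1,3},{2},{4},{5}}
  π2 = {{0},{1},{2},{3},{4},{5}}
stable after 3 split(s): 6 block(s)
3∈{3}, 1∈{1}

Answer: NOT BISIMILAR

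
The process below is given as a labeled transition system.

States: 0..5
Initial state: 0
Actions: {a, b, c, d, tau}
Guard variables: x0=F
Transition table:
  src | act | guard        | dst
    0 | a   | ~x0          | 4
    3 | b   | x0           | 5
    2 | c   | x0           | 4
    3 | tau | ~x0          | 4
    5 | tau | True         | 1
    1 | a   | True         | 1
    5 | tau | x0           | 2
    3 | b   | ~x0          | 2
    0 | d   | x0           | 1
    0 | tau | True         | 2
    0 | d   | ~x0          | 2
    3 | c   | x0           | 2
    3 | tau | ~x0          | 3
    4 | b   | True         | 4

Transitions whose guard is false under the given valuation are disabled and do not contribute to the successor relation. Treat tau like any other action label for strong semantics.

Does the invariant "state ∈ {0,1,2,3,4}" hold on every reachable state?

Answer: INVARIANT HOLDS

Trace:
Inv-set: {0,1,2,3,4}
Reach set: {0,2,4}
  0: ✓
  2: ✓
  4: ✓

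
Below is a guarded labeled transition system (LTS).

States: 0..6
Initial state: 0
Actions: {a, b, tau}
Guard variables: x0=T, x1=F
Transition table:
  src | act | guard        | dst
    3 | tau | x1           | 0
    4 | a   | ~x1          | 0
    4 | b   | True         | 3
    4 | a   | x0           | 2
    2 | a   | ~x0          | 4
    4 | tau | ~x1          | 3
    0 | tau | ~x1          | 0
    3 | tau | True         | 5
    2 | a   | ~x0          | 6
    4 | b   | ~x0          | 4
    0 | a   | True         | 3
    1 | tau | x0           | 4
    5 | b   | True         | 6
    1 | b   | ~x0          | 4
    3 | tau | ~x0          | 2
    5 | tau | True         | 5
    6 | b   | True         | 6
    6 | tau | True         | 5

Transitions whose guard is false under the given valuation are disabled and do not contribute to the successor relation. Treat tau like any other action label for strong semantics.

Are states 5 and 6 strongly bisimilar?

Bisimulation quotient by refinement:
  P[0] = {{0,1,2,3,4,5,6}}
  P[1] = {{0},{1,3},{2},{4},{5,6}}
  P[2] = {{0},{1},{2},{3},{4},{5,6}}
6 equivalence class(es) (converged in 3)
class of 5: {5,6}; class of 6: {5,6}

Answer: BISIMILAR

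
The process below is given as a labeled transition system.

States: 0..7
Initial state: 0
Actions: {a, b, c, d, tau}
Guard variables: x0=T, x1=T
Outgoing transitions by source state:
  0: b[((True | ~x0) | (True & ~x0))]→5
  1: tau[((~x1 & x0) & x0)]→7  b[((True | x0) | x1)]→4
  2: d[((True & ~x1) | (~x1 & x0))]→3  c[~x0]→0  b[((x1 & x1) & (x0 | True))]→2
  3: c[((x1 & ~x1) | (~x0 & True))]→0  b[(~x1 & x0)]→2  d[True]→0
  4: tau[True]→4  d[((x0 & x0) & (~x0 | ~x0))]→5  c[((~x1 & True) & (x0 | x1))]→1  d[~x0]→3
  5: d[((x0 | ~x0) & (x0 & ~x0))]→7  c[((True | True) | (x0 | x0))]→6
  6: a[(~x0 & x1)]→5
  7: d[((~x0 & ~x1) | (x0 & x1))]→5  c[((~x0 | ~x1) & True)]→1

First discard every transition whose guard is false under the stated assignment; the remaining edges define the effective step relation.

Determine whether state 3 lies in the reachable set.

Guard filter leaves 7 enabled edge(s).
depth 0: {0}
depth 1: {5}  total {0,5}
depth 2: {6}  total {0,5,6}
R = {0,5,6}

Answer: UNREACHABLE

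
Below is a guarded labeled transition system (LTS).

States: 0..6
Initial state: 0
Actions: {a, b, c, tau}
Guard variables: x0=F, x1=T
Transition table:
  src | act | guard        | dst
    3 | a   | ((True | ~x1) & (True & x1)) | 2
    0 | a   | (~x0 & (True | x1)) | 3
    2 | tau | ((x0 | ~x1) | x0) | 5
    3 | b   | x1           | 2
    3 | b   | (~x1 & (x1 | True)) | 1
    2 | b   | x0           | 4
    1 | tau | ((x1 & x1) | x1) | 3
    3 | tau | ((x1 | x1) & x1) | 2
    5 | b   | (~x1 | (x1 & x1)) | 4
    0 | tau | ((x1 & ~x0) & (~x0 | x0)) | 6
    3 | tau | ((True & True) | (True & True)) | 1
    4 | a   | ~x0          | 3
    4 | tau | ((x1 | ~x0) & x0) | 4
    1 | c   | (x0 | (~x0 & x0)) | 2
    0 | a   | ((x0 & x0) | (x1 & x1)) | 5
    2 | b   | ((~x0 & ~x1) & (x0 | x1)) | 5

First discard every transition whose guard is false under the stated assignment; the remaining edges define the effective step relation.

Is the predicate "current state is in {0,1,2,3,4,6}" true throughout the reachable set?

Allowed set {0,1,2,3,4,6}
R = {0,1,2,3,4,5,6}
  0: ✓
  1: ✓
  2: ✓
  3: ✓
  4: ✓
  5: VIOLATES
  6: ✓
reach 5 via a — violates

Answer: INVARIANT VIOLATED at state 5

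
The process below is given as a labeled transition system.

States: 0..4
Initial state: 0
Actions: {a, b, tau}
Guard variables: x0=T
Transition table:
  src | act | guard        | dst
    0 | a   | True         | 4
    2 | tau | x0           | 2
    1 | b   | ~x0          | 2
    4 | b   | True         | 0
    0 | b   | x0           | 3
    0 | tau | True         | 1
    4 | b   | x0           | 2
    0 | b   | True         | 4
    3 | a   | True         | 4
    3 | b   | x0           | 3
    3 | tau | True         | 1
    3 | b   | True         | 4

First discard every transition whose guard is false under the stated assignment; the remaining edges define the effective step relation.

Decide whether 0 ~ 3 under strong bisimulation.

Answer: BISIMILAR

Analysis:
Bisimulation quotient by refinement:
  round 0: {{0,1,2,3,4}}
  round 1: {{0,3},{1},{2},{4}}
stable after 2 split(s): 4 block(s)
0∈{0,3}, 3∈{0,3}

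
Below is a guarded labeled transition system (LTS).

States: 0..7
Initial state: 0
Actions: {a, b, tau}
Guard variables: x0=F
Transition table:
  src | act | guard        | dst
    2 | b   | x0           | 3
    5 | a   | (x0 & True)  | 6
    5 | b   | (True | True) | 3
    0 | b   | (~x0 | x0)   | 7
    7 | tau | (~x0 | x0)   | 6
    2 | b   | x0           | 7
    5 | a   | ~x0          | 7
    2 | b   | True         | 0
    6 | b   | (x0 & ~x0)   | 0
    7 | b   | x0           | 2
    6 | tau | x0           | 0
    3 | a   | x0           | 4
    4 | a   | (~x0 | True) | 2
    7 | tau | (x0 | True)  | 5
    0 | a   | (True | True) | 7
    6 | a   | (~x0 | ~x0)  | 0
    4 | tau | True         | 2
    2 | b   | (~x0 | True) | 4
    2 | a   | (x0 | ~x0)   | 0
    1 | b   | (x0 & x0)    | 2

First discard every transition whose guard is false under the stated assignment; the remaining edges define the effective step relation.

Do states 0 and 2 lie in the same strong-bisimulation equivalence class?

Refine partition for ~:
  π0 = {{0,1,2,3,4,5,6,7}}
  π1 = {{0,2,5},{1,3},{4},{6},{7}}
  π2 = {{0},{1,3},{2},{4},{5},{6},{7}}
7 equivalence class(es) (converged in 3)
class of 0: {0}; class of 2: {2}

Answer: NOT BISIMILAR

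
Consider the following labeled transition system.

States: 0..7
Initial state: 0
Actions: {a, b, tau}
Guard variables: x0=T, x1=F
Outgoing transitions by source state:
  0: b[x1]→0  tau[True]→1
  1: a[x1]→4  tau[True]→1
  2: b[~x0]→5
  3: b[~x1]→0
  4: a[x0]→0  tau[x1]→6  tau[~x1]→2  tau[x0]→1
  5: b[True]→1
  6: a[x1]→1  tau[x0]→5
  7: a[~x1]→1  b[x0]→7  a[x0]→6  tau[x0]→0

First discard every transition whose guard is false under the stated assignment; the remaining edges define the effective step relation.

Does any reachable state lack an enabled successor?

Answer: DEADLOCK-FREE

Working:
Reachable = {0,1}
  0: tau→1  [1 out]
  1: tau→1  [1 out]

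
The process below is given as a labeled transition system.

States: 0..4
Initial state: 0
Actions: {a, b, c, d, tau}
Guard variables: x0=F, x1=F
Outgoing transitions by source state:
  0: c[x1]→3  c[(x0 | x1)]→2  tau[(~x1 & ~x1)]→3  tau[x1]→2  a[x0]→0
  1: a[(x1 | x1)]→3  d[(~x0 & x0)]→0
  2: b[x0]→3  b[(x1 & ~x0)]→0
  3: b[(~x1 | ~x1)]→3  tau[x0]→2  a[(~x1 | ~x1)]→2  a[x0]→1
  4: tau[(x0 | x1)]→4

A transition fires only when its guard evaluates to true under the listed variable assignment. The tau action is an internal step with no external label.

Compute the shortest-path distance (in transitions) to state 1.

Answer: UNREACHABLE

Working:
Layered search for 1:
  Layer 0: {0}
  Layer 1: {3}
  Layer 2: {2}
1 never appears.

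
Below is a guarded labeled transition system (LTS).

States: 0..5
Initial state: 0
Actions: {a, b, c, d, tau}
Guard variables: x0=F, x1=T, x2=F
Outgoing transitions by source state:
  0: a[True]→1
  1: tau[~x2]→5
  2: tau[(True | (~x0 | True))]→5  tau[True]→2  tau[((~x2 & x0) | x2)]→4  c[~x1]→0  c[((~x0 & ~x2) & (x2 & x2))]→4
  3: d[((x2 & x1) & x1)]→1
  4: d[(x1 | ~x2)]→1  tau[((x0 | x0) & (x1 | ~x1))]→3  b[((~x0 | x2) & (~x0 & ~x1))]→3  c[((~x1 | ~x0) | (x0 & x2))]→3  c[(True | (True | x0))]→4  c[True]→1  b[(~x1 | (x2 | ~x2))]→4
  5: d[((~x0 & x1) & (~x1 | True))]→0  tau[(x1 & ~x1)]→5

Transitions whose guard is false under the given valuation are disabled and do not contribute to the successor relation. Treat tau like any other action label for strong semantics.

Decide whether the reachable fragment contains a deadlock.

R = {0,1,5}
  0: a→1  [1 out]
  1: tau→5  [1 out]
  5: d→0  [1 out]

Answer: DEADLOCK-FREE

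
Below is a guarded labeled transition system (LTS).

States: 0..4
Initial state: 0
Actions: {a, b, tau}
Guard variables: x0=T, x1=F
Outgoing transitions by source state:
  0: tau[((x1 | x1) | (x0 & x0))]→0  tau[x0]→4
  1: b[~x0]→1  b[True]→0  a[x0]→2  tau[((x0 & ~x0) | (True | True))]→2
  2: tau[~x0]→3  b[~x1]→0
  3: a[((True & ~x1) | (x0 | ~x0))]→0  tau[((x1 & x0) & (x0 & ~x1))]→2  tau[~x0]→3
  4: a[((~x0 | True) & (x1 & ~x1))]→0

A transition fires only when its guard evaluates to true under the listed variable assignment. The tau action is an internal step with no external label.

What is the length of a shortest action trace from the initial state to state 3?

Breadth-first toward 3:
  depth 0: {0}
  depth 1: {4}
3 never appears.

Answer: UNREACHABLE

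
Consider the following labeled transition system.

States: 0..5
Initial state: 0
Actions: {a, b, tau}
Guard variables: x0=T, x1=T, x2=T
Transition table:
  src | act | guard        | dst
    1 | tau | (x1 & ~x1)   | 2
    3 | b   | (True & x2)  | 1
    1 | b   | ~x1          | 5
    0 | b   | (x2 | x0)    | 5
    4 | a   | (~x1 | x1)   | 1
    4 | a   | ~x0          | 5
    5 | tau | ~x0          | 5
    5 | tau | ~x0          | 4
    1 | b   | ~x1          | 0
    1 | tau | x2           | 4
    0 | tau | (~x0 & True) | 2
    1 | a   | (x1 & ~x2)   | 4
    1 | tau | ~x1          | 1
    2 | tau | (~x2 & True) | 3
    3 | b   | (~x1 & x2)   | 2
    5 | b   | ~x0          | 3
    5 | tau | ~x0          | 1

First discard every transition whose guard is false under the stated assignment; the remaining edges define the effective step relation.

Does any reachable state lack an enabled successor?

R = {0,5}
  0: b→5  [1 out]
  5: ∅  [deadlock]
Path to 5: b

Answer: DEADLOCK at state 5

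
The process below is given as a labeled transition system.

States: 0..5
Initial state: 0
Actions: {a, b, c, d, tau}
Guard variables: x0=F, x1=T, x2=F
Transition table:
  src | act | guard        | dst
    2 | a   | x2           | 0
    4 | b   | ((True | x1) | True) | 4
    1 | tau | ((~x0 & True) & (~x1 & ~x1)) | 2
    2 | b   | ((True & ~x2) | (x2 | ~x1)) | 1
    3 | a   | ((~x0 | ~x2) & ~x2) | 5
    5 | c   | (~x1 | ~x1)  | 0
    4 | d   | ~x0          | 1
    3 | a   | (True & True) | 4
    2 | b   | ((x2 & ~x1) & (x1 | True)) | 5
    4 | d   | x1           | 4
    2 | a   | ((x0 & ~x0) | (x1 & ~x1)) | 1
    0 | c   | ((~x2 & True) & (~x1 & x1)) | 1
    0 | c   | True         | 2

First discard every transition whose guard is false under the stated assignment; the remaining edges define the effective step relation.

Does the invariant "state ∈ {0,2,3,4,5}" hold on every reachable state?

Answer: INVARIANT VIOLATED at state 1

Trace:
Inv-set: {0,2,3,4,5}
R = {0,1,2}
  0: ok
  1: ✗ unsafe
  2: ok
counterexample path to 1: c·b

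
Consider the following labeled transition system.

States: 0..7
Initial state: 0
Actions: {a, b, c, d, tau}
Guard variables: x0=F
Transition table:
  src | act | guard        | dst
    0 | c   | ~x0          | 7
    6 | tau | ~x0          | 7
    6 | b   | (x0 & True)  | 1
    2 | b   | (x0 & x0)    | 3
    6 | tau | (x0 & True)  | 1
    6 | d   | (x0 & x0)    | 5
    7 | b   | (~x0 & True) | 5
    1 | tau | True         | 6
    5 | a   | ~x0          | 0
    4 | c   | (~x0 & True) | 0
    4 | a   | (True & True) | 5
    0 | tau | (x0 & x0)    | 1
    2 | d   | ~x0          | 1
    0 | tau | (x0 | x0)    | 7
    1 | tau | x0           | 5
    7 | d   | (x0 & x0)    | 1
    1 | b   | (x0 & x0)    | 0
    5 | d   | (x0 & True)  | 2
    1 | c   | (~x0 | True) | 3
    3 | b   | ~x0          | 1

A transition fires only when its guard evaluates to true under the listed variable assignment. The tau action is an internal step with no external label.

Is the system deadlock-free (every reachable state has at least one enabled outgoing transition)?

Reach set: {0,5,7}
  0: c→7  [1 out]
  5: a→0  [1 out]
  7: b→5  [1 out]

Answer: DEADLOCK-FREE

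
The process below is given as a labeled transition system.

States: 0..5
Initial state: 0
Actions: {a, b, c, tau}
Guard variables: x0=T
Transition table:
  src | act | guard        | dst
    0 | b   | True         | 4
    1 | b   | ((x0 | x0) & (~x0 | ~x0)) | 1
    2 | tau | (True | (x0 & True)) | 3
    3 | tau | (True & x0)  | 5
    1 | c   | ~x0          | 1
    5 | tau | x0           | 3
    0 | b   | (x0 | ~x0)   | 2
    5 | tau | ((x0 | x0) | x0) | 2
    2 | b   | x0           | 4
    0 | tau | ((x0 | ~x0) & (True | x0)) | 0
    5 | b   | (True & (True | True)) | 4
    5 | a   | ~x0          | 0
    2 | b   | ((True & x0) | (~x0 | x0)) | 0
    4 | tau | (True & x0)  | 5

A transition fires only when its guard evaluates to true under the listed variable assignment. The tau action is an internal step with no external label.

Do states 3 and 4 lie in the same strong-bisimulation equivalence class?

Compute ~ classes (split until stable):
  π0 = {{0,1,2,3,4,5}}
  π1 = {{0,2,5},{1},{3,4}}
  π2 = {{0},{1},{2},{3,4},{5}}
Fixed point at round 3; 5 class(es).
3∈{3,4}, 4∈{3,4}

Answer: BISIMILAR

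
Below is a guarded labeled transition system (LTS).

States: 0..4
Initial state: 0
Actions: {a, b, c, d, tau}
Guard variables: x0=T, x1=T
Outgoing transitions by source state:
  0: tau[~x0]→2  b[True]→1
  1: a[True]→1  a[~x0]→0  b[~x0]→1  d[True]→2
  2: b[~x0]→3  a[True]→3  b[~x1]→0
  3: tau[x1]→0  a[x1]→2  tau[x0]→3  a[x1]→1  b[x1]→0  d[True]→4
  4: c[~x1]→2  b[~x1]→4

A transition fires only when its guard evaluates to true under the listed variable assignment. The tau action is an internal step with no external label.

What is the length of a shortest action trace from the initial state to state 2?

Answer: 2

Trace:
BFS to 2:
  L0 = {0}
  L1 = {1}
  L2 = {2}
first hit 2 at d=2 via b·d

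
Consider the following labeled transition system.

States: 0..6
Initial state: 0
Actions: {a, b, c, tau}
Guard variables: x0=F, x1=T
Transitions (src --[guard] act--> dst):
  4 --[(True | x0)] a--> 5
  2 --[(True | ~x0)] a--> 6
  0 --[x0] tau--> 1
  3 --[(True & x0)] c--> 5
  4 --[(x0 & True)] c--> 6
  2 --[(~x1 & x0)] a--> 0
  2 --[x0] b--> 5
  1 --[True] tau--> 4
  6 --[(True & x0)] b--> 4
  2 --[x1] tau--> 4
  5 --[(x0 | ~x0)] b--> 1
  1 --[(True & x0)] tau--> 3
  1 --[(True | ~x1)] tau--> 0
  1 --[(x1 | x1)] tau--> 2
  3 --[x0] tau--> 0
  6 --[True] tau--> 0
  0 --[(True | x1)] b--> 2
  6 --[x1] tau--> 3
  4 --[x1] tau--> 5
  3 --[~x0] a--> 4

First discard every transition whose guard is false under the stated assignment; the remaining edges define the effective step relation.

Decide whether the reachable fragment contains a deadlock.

Answer: DEADLOCK-FREE

Trace:
R = {0,1,2,3,4,5,6}
  0: b→2  [deg 1]
  1: tau→0  tau→2  tau→4  [deg 3]
  2: a→6  tau→4  [deg 2]
  3: a→4  [deg 1]
  4: a→5  tau→5  [deg 2]
  5: b→1  [deg 1]
  6: tau→0  tau→3  [deg 2]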